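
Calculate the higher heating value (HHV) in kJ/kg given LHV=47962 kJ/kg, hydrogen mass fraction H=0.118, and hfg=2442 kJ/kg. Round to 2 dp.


HHV = LHV + hfg * 9 * H
Water addition = 2442 * 9 * 0.118 = 2593.404 kJ/kg
HHV = 47962 + 2593.404 = 50555.40 kJ/kg


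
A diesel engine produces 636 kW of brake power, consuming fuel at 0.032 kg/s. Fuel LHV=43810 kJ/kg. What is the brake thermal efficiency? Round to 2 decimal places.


eta_BTE = (BP / (mf * LHV)) * 100
Denominator = 0.032 * 43810 = 1401.9200 kW
eta_BTE = (636 / 1401.9200) * 100 = 45.37%


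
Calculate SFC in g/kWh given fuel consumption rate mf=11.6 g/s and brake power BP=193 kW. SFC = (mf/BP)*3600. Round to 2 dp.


SFC = (mf / BP) * 3600
Rate = 11.6 / 193 = 0.060104 g/(s*kW)
SFC = 0.060104 * 3600 = 216.37 g/kWh


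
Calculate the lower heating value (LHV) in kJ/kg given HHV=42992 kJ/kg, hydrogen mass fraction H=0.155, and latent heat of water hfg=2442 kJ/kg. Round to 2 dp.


LHV = HHV - hfg * 9 * H
Water correction = 2442 * 9 * 0.155 = 3406.590 kJ/kg
LHV = 42992 - 3406.590 = 39585.41 kJ/kg


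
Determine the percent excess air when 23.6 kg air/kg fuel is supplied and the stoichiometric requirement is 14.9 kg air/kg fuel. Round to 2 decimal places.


Excess air = actual - stoichiometric = 23.6 - 14.9 = 8.70 kg/kg fuel
Excess air % = (excess / stoich) * 100 = (8.70 / 14.9) * 100 = 58.39%


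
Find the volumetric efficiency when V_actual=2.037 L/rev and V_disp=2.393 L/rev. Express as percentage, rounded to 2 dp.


eta_v = (V_actual / V_disp) * 100
Ratio = 2.037 / 2.393 = 0.8512
eta_v = 0.8512 * 100 = 85.12%


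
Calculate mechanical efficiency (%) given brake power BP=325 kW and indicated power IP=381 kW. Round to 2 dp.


eta_mech = (BP / IP) * 100
Ratio = 325 / 381 = 0.8530
eta_mech = 0.8530 * 100 = 85.30%


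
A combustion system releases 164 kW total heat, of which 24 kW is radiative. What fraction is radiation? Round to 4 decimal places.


f_rad = Q_rad / Q_total
f_rad = 24 / 164 = 0.1463


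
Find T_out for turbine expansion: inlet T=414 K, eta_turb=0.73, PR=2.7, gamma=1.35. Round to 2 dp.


T_out = T_in * (1 - eta * (1 - PR^(-(gamma-1)/gamma)))
Exponent = -(1.35-1)/1.35 = -0.25925926
PR^exp = 2.7^(-0.25925926) = 0.77297411
Factor = 1 - 0.73*(1 - 0.77297411) = 0.83427110
T_out = 414 * 0.83427110 = 345.39 K


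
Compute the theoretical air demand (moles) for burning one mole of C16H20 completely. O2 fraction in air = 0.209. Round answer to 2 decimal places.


Balanced combustion: C16H20 + 21 O2 -> 16 CO2 + 10 H2O
O2 needed = C + H/4 = 16 + 20/4 = 21.00 moles
Air moles = O2 / 0.209 = 21.00 / 0.209 = 100.48 moles air


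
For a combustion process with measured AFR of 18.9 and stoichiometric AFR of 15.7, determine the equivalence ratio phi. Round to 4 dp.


phi = AFR_stoich / AFR_actual
phi = 15.7 / 18.9 = 0.8307


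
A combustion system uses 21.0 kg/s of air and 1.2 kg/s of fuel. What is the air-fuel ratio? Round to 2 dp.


AFR = m_air / m_fuel
AFR = 21.0 / 1.2 = 17.50


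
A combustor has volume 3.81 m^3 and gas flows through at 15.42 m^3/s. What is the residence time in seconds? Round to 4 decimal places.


tau = V / Q_flow
tau = 3.81 / 15.42 = 0.2471 s


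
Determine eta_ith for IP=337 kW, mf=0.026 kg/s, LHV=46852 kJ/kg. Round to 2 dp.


eta_ith = (IP / (mf * LHV)) * 100
Denominator = 0.026 * 46852 = 1218.1520 kW
eta_ith = (337 / 1218.1520) * 100 = 27.66%


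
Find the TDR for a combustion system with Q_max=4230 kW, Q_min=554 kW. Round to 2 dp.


TDR = Q_max / Q_min
TDR = 4230 / 554 = 7.64


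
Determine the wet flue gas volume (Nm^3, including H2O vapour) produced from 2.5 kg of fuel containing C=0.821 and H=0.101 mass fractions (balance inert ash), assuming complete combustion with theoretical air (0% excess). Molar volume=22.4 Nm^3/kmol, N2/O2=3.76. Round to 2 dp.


Per kg fuel: CO2 = (C/12 kmol)*22.4 = (0.821/12)*22.4 = 1.53253 Nm^3
Per kg fuel: H2O = (H/2 kmol)*22.4 = (0.101/2)*22.4 = 1.13120 Nm^3
O2 needed per kg fuel = C/12 + H/4 = 0.821/12 + 0.101/4 = 0.09366667 kmol
Per kg fuel: N2 = O2*3.76*22.4 = 0.09366667*3.76*22.4 = 7.88898 Nm^3
Total per kg = 1.53253 + 1.13120 + 7.88898 = 10.55271 Nm^3
Total = 10.55271 * 2.5 = 26.38 Nm^3


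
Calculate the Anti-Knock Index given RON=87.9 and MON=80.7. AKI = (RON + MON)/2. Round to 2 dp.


AKI = (RON + MON) / 2
AKI = (87.9 + 80.7) / 2
AKI = 168.6 / 2 = 84.30


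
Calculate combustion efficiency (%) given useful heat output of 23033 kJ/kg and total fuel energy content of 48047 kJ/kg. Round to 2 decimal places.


Efficiency = (Q_useful / Q_fuel) * 100
Efficiency = (23033 / 48047) * 100
Efficiency = 0.4794 * 100 = 47.94%


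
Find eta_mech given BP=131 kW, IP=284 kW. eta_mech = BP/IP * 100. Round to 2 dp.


eta_mech = (BP / IP) * 100
Ratio = 131 / 284 = 0.4613
eta_mech = 0.4613 * 100 = 46.13%


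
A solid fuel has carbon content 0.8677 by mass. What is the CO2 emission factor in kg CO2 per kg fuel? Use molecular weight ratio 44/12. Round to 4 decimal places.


EF = C_frac * (M_CO2 / M_C)
EF = 0.8677 * (44/12)
EF = 0.8677 * 3.666667 = 3.1816 kg_CO2/kg_fuel


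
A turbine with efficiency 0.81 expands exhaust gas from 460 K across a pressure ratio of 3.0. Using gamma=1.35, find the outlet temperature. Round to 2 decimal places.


T_out = T_in * (1 - eta * (1 - PR^(-(gamma-1)/gamma)))
Exponent = -(1.35-1)/1.35 = -0.25925926
PR^exp = 3.0^(-0.25925926) = 0.75214556
Factor = 1 - 0.81*(1 - 0.75214556) = 0.79923790
T_out = 460 * 0.79923790 = 367.65 K


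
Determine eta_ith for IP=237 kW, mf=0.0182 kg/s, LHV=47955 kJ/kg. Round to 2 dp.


eta_ith = (IP / (mf * LHV)) * 100
Denominator = 0.0182 * 47955 = 872.7810 kW
eta_ith = (237 / 872.7810) * 100 = 27.15%


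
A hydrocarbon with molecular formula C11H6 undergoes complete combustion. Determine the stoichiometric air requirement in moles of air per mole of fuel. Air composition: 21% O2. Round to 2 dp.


Balanced combustion: C11H6 + 12.5 O2 -> 11 CO2 + 3 H2O
O2 needed = C + H/4 = 11 + 6/4 = 12.50 moles
Air moles = O2 / 0.21 = 12.50 / 0.21 = 59.52 moles air


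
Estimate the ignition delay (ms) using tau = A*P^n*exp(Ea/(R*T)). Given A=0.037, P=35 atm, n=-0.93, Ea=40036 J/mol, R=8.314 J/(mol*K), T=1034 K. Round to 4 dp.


tau = A * P^n * exp(Ea/(R*T))
P^n = 35^(-0.93) = 0.03664517
Ea/(R*T) = 40036/(8.314*1034) = 4.657149
exp(Ea/(R*T)) = 105.335330
tau = 0.037 * 0.03664517 * 105.335330 = 0.1428 ms


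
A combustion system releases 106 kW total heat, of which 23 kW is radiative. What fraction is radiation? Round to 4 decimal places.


f_rad = Q_rad / Q_total
f_rad = 23 / 106 = 0.2170


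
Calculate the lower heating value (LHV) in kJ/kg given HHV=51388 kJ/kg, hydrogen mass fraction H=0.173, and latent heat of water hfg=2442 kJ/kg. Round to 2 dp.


LHV = HHV - hfg * 9 * H
Water correction = 2442 * 9 * 0.173 = 3802.194 kJ/kg
LHV = 51388 - 3802.194 = 47585.81 kJ/kg


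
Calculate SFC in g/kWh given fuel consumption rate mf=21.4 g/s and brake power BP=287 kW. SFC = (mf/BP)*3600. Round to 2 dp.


SFC = (mf / BP) * 3600
Rate = 21.4 / 287 = 0.074564 g/(s*kW)
SFC = 0.074564 * 3600 = 268.43 g/kWh


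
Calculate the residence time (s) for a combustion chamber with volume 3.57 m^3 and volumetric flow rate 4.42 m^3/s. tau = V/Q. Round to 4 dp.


tau = V / Q_flow
tau = 3.57 / 4.42 = 0.8077 s


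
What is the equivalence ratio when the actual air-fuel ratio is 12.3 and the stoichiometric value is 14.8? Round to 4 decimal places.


phi = AFR_stoich / AFR_actual
phi = 14.8 / 12.3 = 1.2033


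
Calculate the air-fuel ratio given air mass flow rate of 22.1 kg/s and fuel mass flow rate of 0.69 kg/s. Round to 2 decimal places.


AFR = m_air / m_fuel
AFR = 22.1 / 0.69 = 32.03


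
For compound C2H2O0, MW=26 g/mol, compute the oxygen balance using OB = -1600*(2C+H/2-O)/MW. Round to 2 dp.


OB = -1600 * (2C + H/2 - O) / MW
Inner = 2*2 + 2/2 - 0 = 5.00
OB = -1600 * 5.00 / 26 = -307.69%


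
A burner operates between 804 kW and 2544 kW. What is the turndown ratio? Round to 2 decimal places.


TDR = Q_max / Q_min
TDR = 2544 / 804 = 3.16


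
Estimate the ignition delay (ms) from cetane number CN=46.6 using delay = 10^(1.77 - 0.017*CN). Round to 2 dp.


delay = 10^(1.77 - 0.017*CN)
Exponent = 1.77 - 0.017*46.6 = 0.9778
delay = 10^0.9778 = 9.50 ms


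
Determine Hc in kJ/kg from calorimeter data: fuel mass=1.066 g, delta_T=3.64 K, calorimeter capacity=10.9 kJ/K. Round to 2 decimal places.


Hc = C_cal * delta_T / m_fuel
Q_released = 10.9 * 3.64 = 39.6760 kJ
m_fuel = 1.066 g = 1.066/1000 kg = 0.001066 kg
Hc = 39.6760 / 0.001066 = 37219.51 kJ/kg


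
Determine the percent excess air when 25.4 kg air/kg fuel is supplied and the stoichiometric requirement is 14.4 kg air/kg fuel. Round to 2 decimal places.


Excess air = actual - stoichiometric = 25.4 - 14.4 = 11.00 kg/kg fuel
Excess air % = (excess / stoich) * 100 = (11.00 / 14.4) * 100 = 76.39%


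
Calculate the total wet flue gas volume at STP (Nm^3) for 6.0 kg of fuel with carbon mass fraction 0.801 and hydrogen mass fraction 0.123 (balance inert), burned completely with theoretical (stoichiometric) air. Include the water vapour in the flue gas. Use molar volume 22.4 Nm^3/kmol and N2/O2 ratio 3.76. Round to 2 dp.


Per kg fuel: CO2 = (C/12 kmol)*22.4 = (0.801/12)*22.4 = 1.49520 Nm^3
Per kg fuel: H2O = (H/2 kmol)*22.4 = (0.123/2)*22.4 = 1.37760 Nm^3
O2 needed per kg fuel = C/12 + H/4 = 0.801/12 + 0.123/4 = 0.09750000 kmol
Per kg fuel: N2 = O2*3.76*22.4 = 0.09750000*3.76*22.4 = 8.21184 Nm^3
Total per kg = 1.49520 + 1.37760 + 8.21184 = 11.08464 Nm^3
Total = 11.08464 * 6.0 = 66.51 Nm^3


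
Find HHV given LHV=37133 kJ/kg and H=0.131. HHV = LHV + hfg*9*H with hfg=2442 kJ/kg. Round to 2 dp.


HHV = LHV + hfg * 9 * H
Water addition = 2442 * 9 * 0.131 = 2879.118 kJ/kg
HHV = 37133 + 2879.118 = 40012.12 kJ/kg


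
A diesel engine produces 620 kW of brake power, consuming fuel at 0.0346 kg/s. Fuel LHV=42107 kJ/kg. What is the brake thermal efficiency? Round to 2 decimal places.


eta_BTE = (BP / (mf * LHV)) * 100
Denominator = 0.0346 * 42107 = 1456.9022 kW
eta_BTE = (620 / 1456.9022) * 100 = 42.56%


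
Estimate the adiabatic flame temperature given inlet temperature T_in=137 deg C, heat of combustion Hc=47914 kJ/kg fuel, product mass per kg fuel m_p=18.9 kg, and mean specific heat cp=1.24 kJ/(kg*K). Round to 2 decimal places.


T_ad = T_in + Hc / (m_p * cp)
Denominator = 18.9 * 1.24 = 23.4360
Temperature rise = 47914 / 23.4360 = 2044.46 K
T_ad = 137 + 2044.46 = 2181.46 deg C


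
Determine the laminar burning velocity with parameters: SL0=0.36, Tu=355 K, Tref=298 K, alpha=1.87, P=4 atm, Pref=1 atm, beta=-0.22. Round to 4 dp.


SL = SL0 * (Tu/Tref)^alpha * (P/Pref)^beta
T ratio = 355/298 = 1.19127517
(T ratio)^alpha = 1.19127517^1.87 = 1.387211
(P/Pref)^beta = 4^(-0.22) = 0.737135
SL = 0.36 * 1.387211 * 0.737135 = 0.3681 m/s


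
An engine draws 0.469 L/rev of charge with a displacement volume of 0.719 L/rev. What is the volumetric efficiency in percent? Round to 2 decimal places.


eta_v = (V_actual / V_disp) * 100
Ratio = 0.469 / 0.719 = 0.6523
eta_v = 0.6523 * 100 = 65.23%


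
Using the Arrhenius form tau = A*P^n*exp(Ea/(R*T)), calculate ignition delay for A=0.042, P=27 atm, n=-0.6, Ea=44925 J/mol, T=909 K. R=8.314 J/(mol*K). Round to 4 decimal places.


tau = A * P^n * exp(Ea/(R*T))
P^n = 27^(-0.6) = 0.13841455
Ea/(R*T) = 44925/(8.314*909) = 5.944484
exp(Ea/(R*T)) = 381.642487
tau = 0.042 * 0.13841455 * 381.642487 = 2.2186 ms


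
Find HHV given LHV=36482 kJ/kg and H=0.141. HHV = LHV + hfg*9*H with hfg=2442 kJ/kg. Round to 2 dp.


HHV = LHV + hfg * 9 * H
Water addition = 2442 * 9 * 0.141 = 3098.898 kJ/kg
HHV = 36482 + 3098.898 = 39580.90 kJ/kg


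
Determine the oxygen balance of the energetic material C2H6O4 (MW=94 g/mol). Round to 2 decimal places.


OB = -1600 * (2C + H/2 - O) / MW
Inner = 2*2 + 6/2 - 4 = 3.00
OB = -1600 * 3.00 / 94 = -51.06%


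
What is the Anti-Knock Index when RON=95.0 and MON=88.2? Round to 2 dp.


AKI = (RON + MON) / 2
AKI = (95.0 + 88.2) / 2
AKI = 183.2 / 2 = 91.60


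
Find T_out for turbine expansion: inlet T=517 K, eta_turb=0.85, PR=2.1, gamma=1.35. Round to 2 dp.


T_out = T_in * (1 - eta * (1 - PR^(-(gamma-1)/gamma)))
Exponent = -(1.35-1)/1.35 = -0.25925926
PR^exp = 2.1^(-0.25925926) = 0.82501466
Factor = 1 - 0.85*(1 - 0.82501466) = 0.85126246
T_out = 517 * 0.85126246 = 440.10 K


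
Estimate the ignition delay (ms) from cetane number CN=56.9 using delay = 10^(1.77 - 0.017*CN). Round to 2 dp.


delay = 10^(1.77 - 0.017*CN)
Exponent = 1.77 - 0.017*56.9 = 0.8027
delay = 10^0.8027 = 6.35 ms


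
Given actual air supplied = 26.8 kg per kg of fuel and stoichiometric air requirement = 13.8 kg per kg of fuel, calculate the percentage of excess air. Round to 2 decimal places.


Excess air = actual - stoichiometric = 26.8 - 13.8 = 13.00 kg/kg fuel
Excess air % = (excess / stoich) * 100 = (13.00 / 13.8) * 100 = 94.20%


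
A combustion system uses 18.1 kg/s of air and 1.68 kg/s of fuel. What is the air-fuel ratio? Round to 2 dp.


AFR = m_air / m_fuel
AFR = 18.1 / 1.68 = 10.77


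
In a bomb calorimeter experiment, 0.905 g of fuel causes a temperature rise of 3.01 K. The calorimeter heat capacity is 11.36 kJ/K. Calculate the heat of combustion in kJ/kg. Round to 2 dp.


Hc = C_cal * delta_T / m_fuel
Q_released = 11.36 * 3.01 = 34.1936 kJ
m_fuel = 0.905 g = 0.905/1000 kg = 0.000905 kg
Hc = 34.1936 / 0.000905 = 37782.98 kJ/kg


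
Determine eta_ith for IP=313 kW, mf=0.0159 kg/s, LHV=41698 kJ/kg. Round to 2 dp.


eta_ith = (IP / (mf * LHV)) * 100
Denominator = 0.0159 * 41698 = 662.9982 kW
eta_ith = (313 / 662.9982) * 100 = 47.21%


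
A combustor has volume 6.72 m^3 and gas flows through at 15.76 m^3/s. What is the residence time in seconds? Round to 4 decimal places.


tau = V / Q_flow
tau = 6.72 / 15.76 = 0.4264 s


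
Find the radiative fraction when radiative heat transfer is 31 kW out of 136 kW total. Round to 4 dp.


f_rad = Q_rad / Q_total
f_rad = 31 / 136 = 0.2279


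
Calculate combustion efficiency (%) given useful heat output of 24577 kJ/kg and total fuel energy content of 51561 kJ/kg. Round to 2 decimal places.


Efficiency = (Q_useful / Q_fuel) * 100
Efficiency = (24577 / 51561) * 100
Efficiency = 0.4767 * 100 = 47.67%


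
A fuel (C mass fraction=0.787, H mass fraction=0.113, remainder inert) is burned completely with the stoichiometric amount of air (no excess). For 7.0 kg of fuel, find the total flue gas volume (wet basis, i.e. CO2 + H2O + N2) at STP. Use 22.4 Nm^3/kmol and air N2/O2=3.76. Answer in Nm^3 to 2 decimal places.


Per kg fuel: CO2 = (C/12 kmol)*22.4 = (0.787/12)*22.4 = 1.46907 Nm^3
Per kg fuel: H2O = (H/2 kmol)*22.4 = (0.113/2)*22.4 = 1.26560 Nm^3
O2 needed per kg fuel = C/12 + H/4 = 0.787/12 + 0.113/4 = 0.09383333 kmol
Per kg fuel: N2 = O2*3.76*22.4 = 0.09383333*3.76*22.4 = 7.90302 Nm^3
Total per kg = 1.46907 + 1.26560 + 7.90302 = 10.63769 Nm^3
Total = 10.63769 * 7.0 = 74.46 Nm^3


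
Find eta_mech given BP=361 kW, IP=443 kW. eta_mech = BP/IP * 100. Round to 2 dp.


eta_mech = (BP / IP) * 100
Ratio = 361 / 443 = 0.8149
eta_mech = 0.8149 * 100 = 81.49%


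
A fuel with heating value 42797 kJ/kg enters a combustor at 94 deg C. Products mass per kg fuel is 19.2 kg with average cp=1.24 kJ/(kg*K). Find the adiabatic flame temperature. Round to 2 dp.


T_ad = T_in + Hc / (m_p * cp)
Denominator = 19.2 * 1.24 = 23.8080
Temperature rise = 42797 / 23.8080 = 1797.59 K
T_ad = 94 + 1797.59 = 1891.59 deg C


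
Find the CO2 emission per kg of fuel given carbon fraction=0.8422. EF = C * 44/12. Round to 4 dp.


EF = C_frac * (M_CO2 / M_C)
EF = 0.8422 * (44/12)
EF = 0.8422 * 3.666667 = 3.0881 kg_CO2/kg_fuel


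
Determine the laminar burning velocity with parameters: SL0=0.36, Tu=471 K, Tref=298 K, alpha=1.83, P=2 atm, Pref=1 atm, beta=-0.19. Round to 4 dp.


SL = SL0 * (Tu/Tref)^alpha * (P/Pref)^beta
T ratio = 471/298 = 1.58053691
(T ratio)^alpha = 1.58053691^1.83 = 2.311067
(P/Pref)^beta = 2^(-0.19) = 0.876606
SL = 0.36 * 2.311067 * 0.876606 = 0.7293 m/s


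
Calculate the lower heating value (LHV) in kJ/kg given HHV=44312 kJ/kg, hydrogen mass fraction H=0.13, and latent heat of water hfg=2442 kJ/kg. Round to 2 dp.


LHV = HHV - hfg * 9 * H
Water correction = 2442 * 9 * 0.13 = 2857.140 kJ/kg
LHV = 44312 - 2857.140 = 41454.86 kJ/kg


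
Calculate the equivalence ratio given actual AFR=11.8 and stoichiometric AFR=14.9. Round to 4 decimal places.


phi = AFR_stoich / AFR_actual
phi = 14.9 / 11.8 = 1.2627


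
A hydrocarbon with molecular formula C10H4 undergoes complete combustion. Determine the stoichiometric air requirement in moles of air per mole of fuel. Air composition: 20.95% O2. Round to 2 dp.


Balanced combustion: C10H4 + 11 O2 -> 10 CO2 + 2 H2O
O2 needed = C + H/4 = 10 + 4/4 = 11.00 moles
Air moles = O2 / 0.2095 = 11.00 / 0.2095 = 52.51 moles air


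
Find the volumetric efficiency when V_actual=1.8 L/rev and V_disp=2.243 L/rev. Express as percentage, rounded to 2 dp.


eta_v = (V_actual / V_disp) * 100
Ratio = 1.8 / 2.243 = 0.8025
eta_v = 0.8025 * 100 = 80.25%


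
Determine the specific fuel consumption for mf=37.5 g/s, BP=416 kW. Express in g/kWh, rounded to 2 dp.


SFC = (mf / BP) * 3600
Rate = 37.5 / 416 = 0.090144 g/(s*kW)
SFC = 0.090144 * 3600 = 324.52 g/kWh


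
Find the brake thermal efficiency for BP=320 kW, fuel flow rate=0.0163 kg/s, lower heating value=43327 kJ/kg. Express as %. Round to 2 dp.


eta_BTE = (BP / (mf * LHV)) * 100
Denominator = 0.0163 * 43327 = 706.2301 kW
eta_BTE = (320 / 706.2301) * 100 = 45.31%


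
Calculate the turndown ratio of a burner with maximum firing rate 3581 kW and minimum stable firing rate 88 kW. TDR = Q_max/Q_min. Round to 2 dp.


TDR = Q_max / Q_min
TDR = 3581 / 88 = 40.69


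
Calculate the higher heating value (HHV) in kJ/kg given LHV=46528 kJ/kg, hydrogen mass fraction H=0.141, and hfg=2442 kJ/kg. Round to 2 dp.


HHV = LHV + hfg * 9 * H
Water addition = 2442 * 9 * 0.141 = 3098.898 kJ/kg
HHV = 46528 + 3098.898 = 49626.90 kJ/kg


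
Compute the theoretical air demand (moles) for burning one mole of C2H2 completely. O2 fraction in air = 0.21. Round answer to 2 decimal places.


Balanced combustion: C2H2 + 2.5 O2 -> 2 CO2 + 1 H2O
O2 needed = C + H/4 = 2 + 2/4 = 2.50 moles
Air moles = O2 / 0.21 = 2.50 / 0.21 = 11.90 moles air


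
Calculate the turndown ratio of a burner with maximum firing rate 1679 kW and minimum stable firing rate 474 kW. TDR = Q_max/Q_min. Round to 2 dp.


TDR = Q_max / Q_min
TDR = 1679 / 474 = 3.54


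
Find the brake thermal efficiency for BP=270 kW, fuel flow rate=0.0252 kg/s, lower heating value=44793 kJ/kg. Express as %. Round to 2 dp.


eta_BTE = (BP / (mf * LHV)) * 100
Denominator = 0.0252 * 44793 = 1128.7836 kW
eta_BTE = (270 / 1128.7836) * 100 = 23.92%


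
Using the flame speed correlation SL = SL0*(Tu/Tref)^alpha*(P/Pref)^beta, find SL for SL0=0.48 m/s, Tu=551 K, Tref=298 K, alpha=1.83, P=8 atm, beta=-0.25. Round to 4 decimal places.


SL = SL0 * (Tu/Tref)^alpha * (P/Pref)^beta
T ratio = 551/298 = 1.84899329
(T ratio)^alpha = 1.84899329^1.83 = 3.079581
(P/Pref)^beta = 8^(-0.25) = 0.594604
SL = 0.48 * 3.079581 * 0.594604 = 0.8789 m/s


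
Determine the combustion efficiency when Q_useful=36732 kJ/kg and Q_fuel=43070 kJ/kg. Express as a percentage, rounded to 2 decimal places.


Efficiency = (Q_useful / Q_fuel) * 100
Efficiency = (36732 / 43070) * 100
Efficiency = 0.8528 * 100 = 85.28%


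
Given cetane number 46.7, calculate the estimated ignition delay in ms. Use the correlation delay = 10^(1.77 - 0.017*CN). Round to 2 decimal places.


delay = 10^(1.77 - 0.017*CN)
Exponent = 1.77 - 0.017*46.7 = 0.9761
delay = 10^0.9761 = 9.46 ms


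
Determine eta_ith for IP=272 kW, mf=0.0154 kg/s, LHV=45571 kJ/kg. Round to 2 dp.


eta_ith = (IP / (mf * LHV)) * 100
Denominator = 0.0154 * 45571 = 701.7934 kW
eta_ith = (272 / 701.7934) * 100 = 38.76%


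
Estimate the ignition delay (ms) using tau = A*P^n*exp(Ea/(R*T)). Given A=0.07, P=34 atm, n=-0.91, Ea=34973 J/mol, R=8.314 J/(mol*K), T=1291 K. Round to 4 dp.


tau = A * P^n * exp(Ea/(R*T))
P^n = 34^(-0.91) = 0.04039747
Ea/(R*T) = 34973/(8.314*1291) = 3.258342
exp(Ea/(R*T)) = 26.006375
tau = 0.07 * 0.04039747 * 26.006375 = 0.0735 ms


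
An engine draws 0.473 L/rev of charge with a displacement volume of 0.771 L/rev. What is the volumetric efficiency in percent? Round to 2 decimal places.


eta_v = (V_actual / V_disp) * 100
Ratio = 0.473 / 0.771 = 0.6135
eta_v = 0.6135 * 100 = 61.35%


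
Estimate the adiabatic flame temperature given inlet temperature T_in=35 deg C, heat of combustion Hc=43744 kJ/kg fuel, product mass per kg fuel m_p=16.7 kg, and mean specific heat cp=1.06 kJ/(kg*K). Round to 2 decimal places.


T_ad = T_in + Hc / (m_p * cp)
Denominator = 16.7 * 1.06 = 17.7020
Temperature rise = 43744 / 17.7020 = 2471.13 K
T_ad = 35 + 2471.13 = 2506.13 deg C


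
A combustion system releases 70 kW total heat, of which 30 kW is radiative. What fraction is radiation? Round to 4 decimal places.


f_rad = Q_rad / Q_total
f_rad = 30 / 70 = 0.4286


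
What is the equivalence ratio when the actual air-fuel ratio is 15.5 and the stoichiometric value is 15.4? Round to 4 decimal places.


phi = AFR_stoich / AFR_actual
phi = 15.4 / 15.5 = 0.9935


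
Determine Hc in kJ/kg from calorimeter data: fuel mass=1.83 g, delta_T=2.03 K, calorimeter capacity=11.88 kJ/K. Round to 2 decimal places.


Hc = C_cal * delta_T / m_fuel
Q_released = 11.88 * 2.03 = 24.1164 kJ
m_fuel = 1.83 g = 1.83/1000 kg = 0.001830 kg
Hc = 24.1164 / 0.001830 = 13178.36 kJ/kg


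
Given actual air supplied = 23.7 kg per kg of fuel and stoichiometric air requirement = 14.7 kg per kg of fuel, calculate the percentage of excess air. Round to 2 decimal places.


Excess air = actual - stoichiometric = 23.7 - 14.7 = 9.00 kg/kg fuel
Excess air % = (excess / stoich) * 100 = (9.00 / 14.7) * 100 = 61.22%


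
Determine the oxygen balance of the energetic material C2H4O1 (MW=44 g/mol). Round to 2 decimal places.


OB = -1600 * (2C + H/2 - O) / MW
Inner = 2*2 + 4/2 - 1 = 5.00
OB = -1600 * 5.00 / 44 = -181.82%


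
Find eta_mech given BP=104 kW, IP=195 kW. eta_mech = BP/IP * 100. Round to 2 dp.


eta_mech = (BP / IP) * 100
Ratio = 104 / 195 = 0.5333
eta_mech = 0.5333 * 100 = 53.33%


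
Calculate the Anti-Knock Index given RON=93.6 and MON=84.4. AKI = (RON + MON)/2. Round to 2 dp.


AKI = (RON + MON) / 2
AKI = (93.6 + 84.4) / 2
AKI = 178.0 / 2 = 89.00


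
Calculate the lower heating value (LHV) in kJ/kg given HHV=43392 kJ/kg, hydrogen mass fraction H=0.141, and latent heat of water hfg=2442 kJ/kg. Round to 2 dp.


LHV = HHV - hfg * 9 * H
Water correction = 2442 * 9 * 0.141 = 3098.898 kJ/kg
LHV = 43392 - 3098.898 = 40293.10 kJ/kg


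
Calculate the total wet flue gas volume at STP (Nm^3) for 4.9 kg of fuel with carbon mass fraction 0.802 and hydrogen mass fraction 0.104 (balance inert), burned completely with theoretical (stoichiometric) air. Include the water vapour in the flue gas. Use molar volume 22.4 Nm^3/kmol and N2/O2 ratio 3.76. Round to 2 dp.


Per kg fuel: CO2 = (C/12 kmol)*22.4 = (0.802/12)*22.4 = 1.49707 Nm^3
Per kg fuel: H2O = (H/2 kmol)*22.4 = (0.104/2)*22.4 = 1.16480 Nm^3
O2 needed per kg fuel = C/12 + H/4 = 0.802/12 + 0.104/4 = 0.09283333 kmol
Per kg fuel: N2 = O2*3.76*22.4 = 0.09283333*3.76*22.4 = 7.81879 Nm^3
Total per kg = 1.49707 + 1.16480 + 7.81879 = 10.48066 Nm^3
Total = 10.48066 * 4.9 = 51.36 Nm^3


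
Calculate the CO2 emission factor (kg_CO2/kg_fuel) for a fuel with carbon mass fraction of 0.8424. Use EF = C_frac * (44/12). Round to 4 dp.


EF = C_frac * (M_CO2 / M_C)
EF = 0.8424 * (44/12)
EF = 0.8424 * 3.666667 = 3.0888 kg_CO2/kg_fuel


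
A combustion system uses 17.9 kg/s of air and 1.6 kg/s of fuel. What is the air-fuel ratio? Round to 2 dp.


AFR = m_air / m_fuel
AFR = 17.9 / 1.6 = 11.19


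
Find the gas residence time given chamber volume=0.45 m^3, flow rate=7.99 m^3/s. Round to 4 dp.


tau = V / Q_flow
tau = 0.45 / 7.99 = 0.0563 s


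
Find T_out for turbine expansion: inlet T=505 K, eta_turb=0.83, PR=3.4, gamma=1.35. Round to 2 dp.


T_out = T_in * (1 - eta * (1 - PR^(-(gamma-1)/gamma)))
Exponent = -(1.35-1)/1.35 = -0.25925926
PR^exp = 3.4^(-0.25925926) = 0.72813041
Factor = 1 - 0.83*(1 - 0.72813041) = 0.77434824
T_out = 505 * 0.77434824 = 391.05 K


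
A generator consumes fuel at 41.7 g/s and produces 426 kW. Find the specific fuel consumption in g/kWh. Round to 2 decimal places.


SFC = (mf / BP) * 3600
Rate = 41.7 / 426 = 0.097887 g/(s*kW)
SFC = 0.097887 * 3600 = 352.39 g/kWh


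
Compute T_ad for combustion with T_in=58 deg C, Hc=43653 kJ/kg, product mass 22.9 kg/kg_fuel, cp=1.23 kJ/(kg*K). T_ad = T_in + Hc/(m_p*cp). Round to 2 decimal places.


T_ad = T_in + Hc / (m_p * cp)
Denominator = 22.9 * 1.23 = 28.1670
Temperature rise = 43653 / 28.1670 = 1549.79 K
T_ad = 58 + 1549.79 = 1607.79 deg C


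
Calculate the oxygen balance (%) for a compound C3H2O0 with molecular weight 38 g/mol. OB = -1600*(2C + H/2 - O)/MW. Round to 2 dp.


OB = -1600 * (2C + H/2 - O) / MW
Inner = 2*3 + 2/2 - 0 = 7.00
OB = -1600 * 7.00 / 38 = -294.74%


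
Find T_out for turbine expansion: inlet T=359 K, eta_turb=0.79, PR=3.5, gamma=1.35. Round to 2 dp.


T_out = T_in * (1 - eta * (1 - PR^(-(gamma-1)/gamma)))
Exponent = -(1.35-1)/1.35 = -0.25925926
PR^exp = 3.5^(-0.25925926) = 0.72267881
Factor = 1 - 0.79*(1 - 0.72267881) = 0.78091626
T_out = 359 * 0.78091626 = 280.35 K


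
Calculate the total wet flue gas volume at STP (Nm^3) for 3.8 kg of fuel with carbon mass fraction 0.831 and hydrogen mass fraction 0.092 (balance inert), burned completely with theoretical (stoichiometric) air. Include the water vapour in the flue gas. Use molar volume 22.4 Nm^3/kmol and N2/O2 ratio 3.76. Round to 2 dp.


Per kg fuel: CO2 = (C/12 kmol)*22.4 = (0.831/12)*22.4 = 1.55120 Nm^3
Per kg fuel: H2O = (H/2 kmol)*22.4 = (0.092/2)*22.4 = 1.03040 Nm^3
O2 needed per kg fuel = C/12 + H/4 = 0.831/12 + 0.092/4 = 0.09225000 kmol
Per kg fuel: N2 = O2*3.76*22.4 = 0.09225000*3.76*22.4 = 7.76966 Nm^3
Total per kg = 1.55120 + 1.03040 + 7.76966 = 10.35126 Nm^3
Total = 10.35126 * 3.8 = 39.33 Nm^3


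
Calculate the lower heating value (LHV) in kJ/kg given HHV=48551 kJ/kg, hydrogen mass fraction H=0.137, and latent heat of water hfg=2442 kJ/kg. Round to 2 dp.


LHV = HHV - hfg * 9 * H
Water correction = 2442 * 9 * 0.137 = 3010.986 kJ/kg
LHV = 48551 - 3010.986 = 45540.01 kJ/kg


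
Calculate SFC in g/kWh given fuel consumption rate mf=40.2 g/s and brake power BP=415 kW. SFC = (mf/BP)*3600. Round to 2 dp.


SFC = (mf / BP) * 3600
Rate = 40.2 / 415 = 0.096867 g/(s*kW)
SFC = 0.096867 * 3600 = 348.72 g/kWh


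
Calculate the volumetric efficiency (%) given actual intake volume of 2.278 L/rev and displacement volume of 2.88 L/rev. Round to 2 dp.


eta_v = (V_actual / V_disp) * 100
Ratio = 2.278 / 2.88 = 0.7910
eta_v = 0.7910 * 100 = 79.10%


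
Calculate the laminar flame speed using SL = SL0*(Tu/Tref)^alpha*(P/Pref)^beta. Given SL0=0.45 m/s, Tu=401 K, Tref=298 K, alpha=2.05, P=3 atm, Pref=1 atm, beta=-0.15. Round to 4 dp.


SL = SL0 * (Tu/Tref)^alpha * (P/Pref)^beta
T ratio = 401/298 = 1.34563758
(T ratio)^alpha = 1.34563758^2.05 = 1.837819
(P/Pref)^beta = 3^(-0.15) = 0.848070
SL = 0.45 * 1.837819 * 0.848070 = 0.7014 m/s


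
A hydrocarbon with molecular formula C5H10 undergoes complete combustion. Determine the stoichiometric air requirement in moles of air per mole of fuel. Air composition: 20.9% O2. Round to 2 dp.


Balanced combustion: C5H10 + 7.5 O2 -> 5 CO2 + 5 H2O
O2 needed = C + H/4 = 5 + 10/4 = 7.50 moles
Air moles = O2 / 0.209 = 7.50 / 0.209 = 35.89 moles air


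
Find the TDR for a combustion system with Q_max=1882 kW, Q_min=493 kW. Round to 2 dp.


TDR = Q_max / Q_min
TDR = 1882 / 493 = 3.82


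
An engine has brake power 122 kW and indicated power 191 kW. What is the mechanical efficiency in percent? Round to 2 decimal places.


eta_mech = (BP / IP) * 100
Ratio = 122 / 191 = 0.6387
eta_mech = 0.6387 * 100 = 63.87%


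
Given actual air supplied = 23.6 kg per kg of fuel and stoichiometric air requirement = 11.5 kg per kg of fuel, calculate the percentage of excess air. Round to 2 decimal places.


Excess air = actual - stoichiometric = 23.6 - 11.5 = 12.10 kg/kg fuel
Excess air % = (excess / stoich) * 100 = (12.10 / 11.5) * 100 = 105.22%


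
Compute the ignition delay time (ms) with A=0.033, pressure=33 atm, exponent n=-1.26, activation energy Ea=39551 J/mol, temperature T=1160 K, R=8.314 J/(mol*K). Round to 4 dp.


tau = A * P^n * exp(Ea/(R*T))
P^n = 33^(-1.26) = 0.01220878
Ea/(R*T) = 39551/(8.314*1160) = 4.100997
exp(Ea/(R*T)) = 60.400481
tau = 0.033 * 0.01220878 * 60.400481 = 0.0243 ms


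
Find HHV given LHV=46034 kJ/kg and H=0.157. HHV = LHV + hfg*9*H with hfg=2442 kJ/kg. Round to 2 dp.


HHV = LHV + hfg * 9 * H
Water addition = 2442 * 9 * 0.157 = 3450.546 kJ/kg
HHV = 46034 + 3450.546 = 49484.55 kJ/kg


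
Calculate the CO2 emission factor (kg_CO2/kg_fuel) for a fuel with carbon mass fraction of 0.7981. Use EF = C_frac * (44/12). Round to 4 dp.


EF = C_frac * (M_CO2 / M_C)
EF = 0.7981 * (44/12)
EF = 0.7981 * 3.666667 = 2.9264 kg_CO2/kg_fuel


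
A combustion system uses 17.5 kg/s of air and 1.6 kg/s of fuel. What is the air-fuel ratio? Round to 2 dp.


AFR = m_air / m_fuel
AFR = 17.5 / 1.6 = 10.94


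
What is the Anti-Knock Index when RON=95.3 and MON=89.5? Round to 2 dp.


AKI = (RON + MON) / 2
AKI = (95.3 + 89.5) / 2
AKI = 184.8 / 2 = 92.40


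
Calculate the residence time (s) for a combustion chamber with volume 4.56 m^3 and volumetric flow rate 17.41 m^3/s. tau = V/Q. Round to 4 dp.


tau = V / Q_flow
tau = 4.56 / 17.41 = 0.2619 s


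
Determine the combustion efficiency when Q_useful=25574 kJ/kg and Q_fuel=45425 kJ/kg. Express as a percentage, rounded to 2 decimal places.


Efficiency = (Q_useful / Q_fuel) * 100
Efficiency = (25574 / 45425) * 100
Efficiency = 0.5630 * 100 = 56.30%


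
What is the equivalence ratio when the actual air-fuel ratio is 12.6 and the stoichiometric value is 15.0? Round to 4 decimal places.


phi = AFR_stoich / AFR_actual
phi = 15.0 / 12.6 = 1.1905


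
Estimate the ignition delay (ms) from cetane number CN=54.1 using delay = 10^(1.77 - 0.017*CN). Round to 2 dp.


delay = 10^(1.77 - 0.017*CN)
Exponent = 1.77 - 0.017*54.1 = 0.8503
delay = 10^0.8503 = 7.08 ms


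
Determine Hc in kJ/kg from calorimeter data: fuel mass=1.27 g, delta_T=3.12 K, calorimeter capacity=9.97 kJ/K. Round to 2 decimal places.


Hc = C_cal * delta_T / m_fuel
Q_released = 9.97 * 3.12 = 31.1064 kJ
m_fuel = 1.27 g = 1.27/1000 kg = 0.001270 kg
Hc = 31.1064 / 0.001270 = 24493.23 kJ/kg


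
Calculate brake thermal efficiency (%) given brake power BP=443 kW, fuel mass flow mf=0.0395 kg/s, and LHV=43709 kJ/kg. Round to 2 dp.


eta_BTE = (BP / (mf * LHV)) * 100
Denominator = 0.0395 * 43709 = 1726.5055 kW
eta_BTE = (443 / 1726.5055) * 100 = 25.66%


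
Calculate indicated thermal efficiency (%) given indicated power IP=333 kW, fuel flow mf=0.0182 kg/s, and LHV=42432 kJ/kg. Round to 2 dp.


eta_ith = (IP / (mf * LHV)) * 100
Denominator = 0.0182 * 42432 = 772.2624 kW
eta_ith = (333 / 772.2624) * 100 = 43.12%


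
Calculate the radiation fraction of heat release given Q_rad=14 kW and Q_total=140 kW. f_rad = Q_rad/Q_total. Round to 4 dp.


f_rad = Q_rad / Q_total
f_rad = 14 / 140 = 0.1000


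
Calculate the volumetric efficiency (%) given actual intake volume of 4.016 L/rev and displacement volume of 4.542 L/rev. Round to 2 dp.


eta_v = (V_actual / V_disp) * 100
Ratio = 4.016 / 4.542 = 0.8842
eta_v = 0.8842 * 100 = 88.42%


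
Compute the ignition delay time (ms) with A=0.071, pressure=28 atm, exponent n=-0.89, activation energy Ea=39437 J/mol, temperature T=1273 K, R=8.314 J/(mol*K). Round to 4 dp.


tau = A * P^n * exp(Ea/(R*T))
P^n = 28^(-0.89) = 0.05152635
Ea/(R*T) = 39437/(8.314*1273) = 3.726194
exp(Ea/(R*T)) = 41.520773
tau = 0.071 * 0.05152635 * 41.520773 = 0.1519 ms


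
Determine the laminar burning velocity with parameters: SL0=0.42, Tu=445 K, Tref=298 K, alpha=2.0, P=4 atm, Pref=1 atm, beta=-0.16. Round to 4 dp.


SL = SL0 * (Tu/Tref)^alpha * (P/Pref)^beta
T ratio = 445/298 = 1.49328859
(T ratio)^alpha = 1.49328859^2.0 = 2.229911
(P/Pref)^beta = 4^(-0.16) = 0.801070
SL = 0.42 * 2.229911 * 0.801070 = 0.7503 m/s


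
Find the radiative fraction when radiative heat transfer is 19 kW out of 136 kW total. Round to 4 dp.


f_rad = Q_rad / Q_total
f_rad = 19 / 136 = 0.1397


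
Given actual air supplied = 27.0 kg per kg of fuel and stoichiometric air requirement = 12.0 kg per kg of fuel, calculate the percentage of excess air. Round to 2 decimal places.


Excess air = actual - stoichiometric = 27.0 - 12.0 = 15.00 kg/kg fuel
Excess air % = (excess / stoich) * 100 = (15.00 / 12.0) * 100 = 125.00%


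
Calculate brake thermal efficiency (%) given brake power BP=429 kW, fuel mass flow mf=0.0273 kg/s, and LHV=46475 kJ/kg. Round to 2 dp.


eta_BTE = (BP / (mf * LHV)) * 100
Denominator = 0.0273 * 46475 = 1268.7675 kW
eta_BTE = (429 / 1268.7675) * 100 = 33.81%


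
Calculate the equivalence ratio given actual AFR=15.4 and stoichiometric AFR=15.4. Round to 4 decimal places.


phi = AFR_stoich / AFR_actual
phi = 15.4 / 15.4 = 1.0000


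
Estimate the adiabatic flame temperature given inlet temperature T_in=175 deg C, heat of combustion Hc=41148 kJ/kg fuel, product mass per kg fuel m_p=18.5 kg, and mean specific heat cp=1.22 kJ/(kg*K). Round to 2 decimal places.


T_ad = T_in + Hc / (m_p * cp)
Denominator = 18.5 * 1.22 = 22.5700
Temperature rise = 41148 / 22.5700 = 1823.13 K
T_ad = 175 + 1823.13 = 1998.13 deg C


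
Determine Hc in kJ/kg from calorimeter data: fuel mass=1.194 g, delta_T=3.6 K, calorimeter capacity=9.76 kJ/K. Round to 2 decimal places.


Hc = C_cal * delta_T / m_fuel
Q_released = 9.76 * 3.6 = 35.1360 kJ
m_fuel = 1.194 g = 1.194/1000 kg = 0.001194 kg
Hc = 35.1360 / 0.001194 = 29427.14 kJ/kg


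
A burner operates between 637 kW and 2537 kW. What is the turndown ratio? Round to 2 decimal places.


TDR = Q_max / Q_min
TDR = 2537 / 637 = 3.98


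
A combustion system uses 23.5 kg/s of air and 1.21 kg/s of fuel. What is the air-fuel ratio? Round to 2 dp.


AFR = m_air / m_fuel
AFR = 23.5 / 1.21 = 19.42


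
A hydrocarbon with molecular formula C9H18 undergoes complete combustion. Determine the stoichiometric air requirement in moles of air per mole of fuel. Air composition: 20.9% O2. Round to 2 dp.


Balanced combustion: C9H18 + 13.5 O2 -> 9 CO2 + 9 H2O
O2 needed = C + H/4 = 9 + 18/4 = 13.50 moles
Air moles = O2 / 0.209 = 13.50 / 0.209 = 64.59 moles air


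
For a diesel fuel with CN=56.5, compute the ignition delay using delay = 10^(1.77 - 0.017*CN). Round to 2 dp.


delay = 10^(1.77 - 0.017*CN)
Exponent = 1.77 - 0.017*56.5 = 0.8095
delay = 10^0.8095 = 6.45 ms


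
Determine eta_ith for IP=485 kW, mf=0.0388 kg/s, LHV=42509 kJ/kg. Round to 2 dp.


eta_ith = (IP / (mf * LHV)) * 100
Denominator = 0.0388 * 42509 = 1649.3492 kW
eta_ith = (485 / 1649.3492) * 100 = 29.41%


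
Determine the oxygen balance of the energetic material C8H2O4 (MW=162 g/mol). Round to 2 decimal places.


OB = -1600 * (2C + H/2 - O) / MW
Inner = 2*8 + 2/2 - 4 = 13.00
OB = -1600 * 13.00 / 162 = -128.40%


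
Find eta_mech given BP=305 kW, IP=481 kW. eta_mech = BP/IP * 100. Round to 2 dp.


eta_mech = (BP / IP) * 100
Ratio = 305 / 481 = 0.6341
eta_mech = 0.6341 * 100 = 63.41%


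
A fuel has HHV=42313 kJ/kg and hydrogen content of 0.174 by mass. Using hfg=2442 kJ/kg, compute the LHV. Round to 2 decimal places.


LHV = HHV - hfg * 9 * H
Water correction = 2442 * 9 * 0.174 = 3824.172 kJ/kg
LHV = 42313 - 3824.172 = 38488.83 kJ/kg


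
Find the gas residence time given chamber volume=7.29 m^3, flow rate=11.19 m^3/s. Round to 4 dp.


tau = V / Q_flow
tau = 7.29 / 11.19 = 0.6515 s


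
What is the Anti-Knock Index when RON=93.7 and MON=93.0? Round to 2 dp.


AKI = (RON + MON) / 2
AKI = (93.7 + 93.0) / 2
AKI = 186.7 / 2 = 93.35


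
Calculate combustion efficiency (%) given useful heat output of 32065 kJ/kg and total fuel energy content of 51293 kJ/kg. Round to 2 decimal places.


Efficiency = (Q_useful / Q_fuel) * 100
Efficiency = (32065 / 51293) * 100
Efficiency = 0.6251 * 100 = 62.51%


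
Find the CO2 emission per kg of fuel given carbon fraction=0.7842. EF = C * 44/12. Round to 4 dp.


EF = C_frac * (M_CO2 / M_C)
EF = 0.7842 * (44/12)
EF = 0.7842 * 3.666667 = 2.8754 kg_CO2/kg_fuel


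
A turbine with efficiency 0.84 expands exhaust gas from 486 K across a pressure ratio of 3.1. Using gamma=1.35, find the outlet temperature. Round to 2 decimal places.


T_out = T_in * (1 - eta * (1 - PR^(-(gamma-1)/gamma)))
Exponent = -(1.35-1)/1.35 = -0.25925926
PR^exp = 3.1^(-0.25925926) = 0.74577862
Factor = 1 - 0.84*(1 - 0.74577862) = 0.78645404
T_out = 486 * 0.78645404 = 382.22 K


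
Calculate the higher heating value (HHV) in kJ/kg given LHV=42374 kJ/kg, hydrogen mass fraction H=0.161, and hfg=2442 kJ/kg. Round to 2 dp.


HHV = LHV + hfg * 9 * H
Water addition = 2442 * 9 * 0.161 = 3538.458 kJ/kg
HHV = 42374 + 3538.458 = 45912.46 kJ/kg


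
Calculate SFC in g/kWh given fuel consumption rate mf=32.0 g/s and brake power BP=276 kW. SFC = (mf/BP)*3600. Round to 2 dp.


SFC = (mf / BP) * 3600
Rate = 32.0 / 276 = 0.115942 g/(s*kW)
SFC = 0.115942 * 3600 = 417.39 g/kWh


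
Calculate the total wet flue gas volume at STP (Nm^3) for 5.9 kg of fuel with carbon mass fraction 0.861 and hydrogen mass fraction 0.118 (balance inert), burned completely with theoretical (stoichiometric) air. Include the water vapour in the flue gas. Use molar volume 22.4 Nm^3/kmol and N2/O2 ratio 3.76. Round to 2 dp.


Per kg fuel: CO2 = (C/12 kmol)*22.4 = (0.861/12)*22.4 = 1.60720 Nm^3
Per kg fuel: H2O = (H/2 kmol)*22.4 = (0.118/2)*22.4 = 1.32160 Nm^3
O2 needed per kg fuel = C/12 + H/4 = 0.861/12 + 0.118/4 = 0.10125000 kmol
Per kg fuel: N2 = O2*3.76*22.4 = 0.10125000*3.76*22.4 = 8.52768 Nm^3
Total per kg = 1.60720 + 1.32160 + 8.52768 = 11.45648 Nm^3
Total = 11.45648 * 5.9 = 67.59 Nm^3


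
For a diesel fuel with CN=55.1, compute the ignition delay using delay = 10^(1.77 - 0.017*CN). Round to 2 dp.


delay = 10^(1.77 - 0.017*CN)
Exponent = 1.77 - 0.017*55.1 = 0.8333
delay = 10^0.8333 = 6.81 ms


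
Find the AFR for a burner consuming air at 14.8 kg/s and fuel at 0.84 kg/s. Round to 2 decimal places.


AFR = m_air / m_fuel
AFR = 14.8 / 0.84 = 17.62


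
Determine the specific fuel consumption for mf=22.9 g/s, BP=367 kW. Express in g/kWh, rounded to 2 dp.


SFC = (mf / BP) * 3600
Rate = 22.9 / 367 = 0.062398 g/(s*kW)
SFC = 0.062398 * 3600 = 224.63 g/kWh


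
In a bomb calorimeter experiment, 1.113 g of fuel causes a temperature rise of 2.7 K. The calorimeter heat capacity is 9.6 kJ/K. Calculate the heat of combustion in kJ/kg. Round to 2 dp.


Hc = C_cal * delta_T / m_fuel
Q_released = 9.6 * 2.7 = 25.9200 kJ
m_fuel = 1.113 g = 1.113/1000 kg = 0.001113 kg
Hc = 25.9200 / 0.001113 = 23288.41 kJ/kg


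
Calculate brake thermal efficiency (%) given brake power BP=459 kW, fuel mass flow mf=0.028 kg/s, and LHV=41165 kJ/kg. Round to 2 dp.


eta_BTE = (BP / (mf * LHV)) * 100
Denominator = 0.028 * 41165 = 1152.6200 kW
eta_BTE = (459 / 1152.6200) * 100 = 39.82%


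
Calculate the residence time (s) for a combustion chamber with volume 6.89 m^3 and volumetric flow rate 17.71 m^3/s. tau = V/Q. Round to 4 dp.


tau = V / Q_flow
tau = 6.89 / 17.71 = 0.3890 s
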